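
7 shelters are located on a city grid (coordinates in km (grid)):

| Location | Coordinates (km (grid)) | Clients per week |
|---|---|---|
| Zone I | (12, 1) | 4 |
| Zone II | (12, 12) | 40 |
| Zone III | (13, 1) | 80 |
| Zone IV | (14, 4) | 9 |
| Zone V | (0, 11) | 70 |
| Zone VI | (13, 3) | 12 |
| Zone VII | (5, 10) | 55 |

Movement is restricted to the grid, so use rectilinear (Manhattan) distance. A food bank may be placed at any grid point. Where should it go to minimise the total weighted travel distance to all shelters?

Manhattan distance separates: Σwᵢ(|x−xᵢ|+|y−yᵢ|) = Σwᵢ|x−xᵢ| + Σwᵢ|y−yᵢ|, so x and y are optimised independently as 1-D weighted medians.
Total weight W = 270; half = 135.
x-coordinate, sorted with cumulative weight:
  x=0 (Zone V, w=70) cum 70
  x=5 (Zone VII, w=55) cum 125
  x=12 (Zone I, w=4) cum 129
  x=12 (Zone II, w=40) cum 169  ← median
  x=13 (Zone III, w=80) cum 249
  x=13 (Zone VI, w=12) cum 261
  x=14 (Zone IV, w=9) cum 270
⇒ x* = 12
y-coordinate, sorted with cumulative weight:
  y=1 (Zone I, w=4) cum 4
  y=1 (Zone III, w=80) cum 84
  y=3 (Zone VI, w=12) cum 96
  y=4 (Zone IV, w=9) cum 105
  y=10 (Zone VII, w=55) cum 160  ← median
  y=11 (Zone V, w=70) cum 230
  y=12 (Zone II, w=40) cum 270
⇒ y* = 10

(12, 10)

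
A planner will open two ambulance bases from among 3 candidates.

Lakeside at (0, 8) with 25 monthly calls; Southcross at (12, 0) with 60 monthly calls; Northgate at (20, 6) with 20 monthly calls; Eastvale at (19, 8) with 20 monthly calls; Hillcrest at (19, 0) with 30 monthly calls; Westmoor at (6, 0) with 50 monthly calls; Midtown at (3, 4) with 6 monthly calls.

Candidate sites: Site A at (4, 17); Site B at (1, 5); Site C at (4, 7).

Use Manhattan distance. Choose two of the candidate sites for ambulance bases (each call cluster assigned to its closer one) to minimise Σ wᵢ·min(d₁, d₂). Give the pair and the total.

Evaluate every pair (each demand assigned to the nearer of the two):
  {Site B, Site C}: total = 2788
  {Site A, Site C}: total = 2819
  {Site A, Site B}: total = 3088
Best pair: {Site B, Site C} with total 2788.

{Site B, Site C}, total 2788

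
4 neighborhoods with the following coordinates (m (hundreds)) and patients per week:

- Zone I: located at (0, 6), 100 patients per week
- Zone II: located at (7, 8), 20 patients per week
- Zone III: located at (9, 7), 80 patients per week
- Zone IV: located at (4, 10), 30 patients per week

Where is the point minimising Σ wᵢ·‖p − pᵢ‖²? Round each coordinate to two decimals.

The minimiser of Σwᵢ‖p−pᵢ‖² is the weighted centroid p* = (Σwᵢpᵢ)/(Σwᵢ).
Σwᵢ = 230.
Σwᵢxᵢ = 100·0 + 20·7 + 80·9 + 30·4 = 980.
Σwᵢyᵢ = 100·6 + 20·8 + 80·7 + 30·10 = 1620.
x* = 980/230 = 4.26, y* = 1620/230 = 7.04.

(4.26, 7.04)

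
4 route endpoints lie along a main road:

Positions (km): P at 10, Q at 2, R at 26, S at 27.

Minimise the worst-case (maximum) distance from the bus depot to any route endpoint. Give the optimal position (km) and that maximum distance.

location 14.5, max distance 12.5

The 1-center on a line is the midpoint of the two extreme points: leftmost at 2, rightmost at 27.
Optimal location = (2 + 27)/2 = 14.5; maximum distance = (27 − 2)/2 = 12.5.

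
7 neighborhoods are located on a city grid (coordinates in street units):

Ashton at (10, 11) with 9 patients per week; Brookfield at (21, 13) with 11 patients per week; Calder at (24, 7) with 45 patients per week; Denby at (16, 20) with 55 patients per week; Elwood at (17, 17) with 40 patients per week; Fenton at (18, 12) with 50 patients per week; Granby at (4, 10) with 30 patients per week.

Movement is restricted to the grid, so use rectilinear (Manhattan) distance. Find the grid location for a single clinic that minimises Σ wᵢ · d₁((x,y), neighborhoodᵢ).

(17, 12)

Manhattan distance separates: Σwᵢ(|x−xᵢ|+|y−yᵢ|) = Σwᵢ|x−xᵢ| + Σwᵢ|y−yᵢ|, so x and y are optimised independently as 1-D weighted medians.
Total weight W = 240; half = 120.
x-coordinate, sorted with cumulative weight:
  x=4 (Granby, w=30) cum 30
  x=10 (Ashton, w=9) cum 39
  x=16 (Denby, w=55) cum 94
  x=17 (Elwood, w=40) cum 134  ← median
  x=18 (Fenton, w=50) cum 184
  x=21 (Brookfield, w=11) cum 195
  x=24 (Calder, w=45) cum 240
⇒ x* = 17
y-coordinate, sorted with cumulative weight:
  y=7 (Calder, w=45) cum 45
  y=10 (Granby, w=30) cum 75
  y=11 (Ashton, w=9) cum 84
  y=12 (Fenton, w=50) cum 134  ← median
  y=13 (Brookfield, w=11) cum 145
  y=17 (Elwood, w=40) cum 185
  y=20 (Denby, w=55) cum 240
⇒ y* = 12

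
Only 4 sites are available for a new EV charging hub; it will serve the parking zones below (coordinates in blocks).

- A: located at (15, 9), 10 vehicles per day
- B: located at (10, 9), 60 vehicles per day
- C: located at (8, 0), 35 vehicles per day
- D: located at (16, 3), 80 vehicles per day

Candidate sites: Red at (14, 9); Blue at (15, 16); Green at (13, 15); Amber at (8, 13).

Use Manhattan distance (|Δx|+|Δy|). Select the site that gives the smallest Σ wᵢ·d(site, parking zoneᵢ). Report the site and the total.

Total weighted distance at each candidate:
  Red (14, 9): total = 1415
  Blue (15, 16): total = 2715
  Green (13, 15): total = 2520
  Amber (8, 13): total = 2365
Minimum is at Red with total 1415 blocks.

Red, total 1415 blocks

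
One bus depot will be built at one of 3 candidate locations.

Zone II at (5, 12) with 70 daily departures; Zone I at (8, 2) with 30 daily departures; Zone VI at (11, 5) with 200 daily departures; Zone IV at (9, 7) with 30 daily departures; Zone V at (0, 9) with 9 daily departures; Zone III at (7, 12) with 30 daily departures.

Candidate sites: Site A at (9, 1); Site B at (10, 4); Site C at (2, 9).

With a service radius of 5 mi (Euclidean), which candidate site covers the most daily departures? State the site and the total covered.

Coverage radius r = 5 mi; a point is covered iff (Δx)²+(Δy)² ≤ 5² = 25.
  Site A (9, 1): covers {Zone I, Zone VI} → 230
  Site B (10, 4): covers {Zone I, Zone VI, Zone IV} → 260
  Site C (2, 9): covers {Zone II, Zone V} → 79
Maximum coverage at Site B: 260 daily departures.

Site B, covering 260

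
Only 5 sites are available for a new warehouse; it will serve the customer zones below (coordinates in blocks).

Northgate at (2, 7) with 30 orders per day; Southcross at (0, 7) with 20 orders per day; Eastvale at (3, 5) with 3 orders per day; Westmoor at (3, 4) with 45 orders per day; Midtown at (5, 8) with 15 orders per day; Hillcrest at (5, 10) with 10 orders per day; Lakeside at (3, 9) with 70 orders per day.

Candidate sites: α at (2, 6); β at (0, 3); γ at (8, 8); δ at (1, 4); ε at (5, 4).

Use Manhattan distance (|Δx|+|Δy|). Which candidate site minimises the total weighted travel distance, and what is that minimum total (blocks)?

α, total 656 blocks

Total weighted distance at each candidate:
  α (2, 6): total = 656
  β (0, 3): total = 1355
  γ (8, 8): total = 1334
  δ (1, 4): total = 1009
  ε (5, 4): total = 1049
Minimum is at α with total 656 blocks.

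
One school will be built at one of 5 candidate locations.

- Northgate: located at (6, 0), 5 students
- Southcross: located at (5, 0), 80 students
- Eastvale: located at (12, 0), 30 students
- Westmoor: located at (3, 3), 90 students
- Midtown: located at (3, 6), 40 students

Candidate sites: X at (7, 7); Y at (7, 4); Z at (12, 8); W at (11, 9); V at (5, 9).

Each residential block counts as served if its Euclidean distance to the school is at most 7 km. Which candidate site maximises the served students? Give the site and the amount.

Coverage radius r = 7 km; a point is covered iff (Δx)²+(Δy)² ≤ 7² = 49.
  X (7, 7): covers {Westmoor, Midtown} → 130
  Y (7, 4): covers {Northgate, Southcross, Eastvale, Westmoor, Midtown} → 245
  Z (12, 8): covers {none} → 0
  W (11, 9): covers {none} → 0
  V (5, 9): covers {Westmoor, Midtown} → 130
Maximum coverage at Y: 245 students.

Y, covering 245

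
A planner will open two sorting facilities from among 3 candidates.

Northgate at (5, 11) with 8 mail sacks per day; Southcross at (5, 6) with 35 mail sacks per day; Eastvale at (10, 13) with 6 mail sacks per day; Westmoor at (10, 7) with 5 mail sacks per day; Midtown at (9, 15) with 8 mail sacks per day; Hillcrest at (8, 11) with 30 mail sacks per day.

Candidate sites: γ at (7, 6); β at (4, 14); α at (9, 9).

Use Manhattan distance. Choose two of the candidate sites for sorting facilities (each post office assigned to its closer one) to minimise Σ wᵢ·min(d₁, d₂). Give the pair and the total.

Evaluate every pair (each demand assigned to the nearer of the two):
  {γ, α}: total = 301
  {γ, β}: total = 392
  {β, α}: total = 460
Best pair: {γ, α} with total 301.

{γ, α}, total 301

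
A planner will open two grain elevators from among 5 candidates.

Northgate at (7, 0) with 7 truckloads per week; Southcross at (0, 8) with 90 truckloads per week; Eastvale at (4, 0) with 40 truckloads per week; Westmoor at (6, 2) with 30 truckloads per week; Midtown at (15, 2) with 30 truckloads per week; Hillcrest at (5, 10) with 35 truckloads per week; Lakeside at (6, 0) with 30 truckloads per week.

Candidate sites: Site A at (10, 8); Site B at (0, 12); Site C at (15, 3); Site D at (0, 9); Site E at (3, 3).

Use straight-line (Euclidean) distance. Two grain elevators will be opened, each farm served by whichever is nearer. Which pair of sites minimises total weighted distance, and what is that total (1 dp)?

Evaluate every pair (each demand assigned to the nearer of the two):
  {Site D, Site E}: total = 1013.4
  {Site C, Site E}: total = 1193.2
  {Site B, Site E}: total = 1293.4
  {Site C, Site D}: total = 1308.5
  {Site A, Site E}: total = 1331.2
  {Site A, Site D}: total = 1441.2
  {Site B, Site C}: total = 1650.6
  {Site A, Site B}: total = 1727.3
  {Site B, Site D}: total = 1839.9
  {Site A, Site C}: total = 2063.0
Best pair: {Site D, Site E} with total 1013.4.

{Site D, Site E}, total 1013.4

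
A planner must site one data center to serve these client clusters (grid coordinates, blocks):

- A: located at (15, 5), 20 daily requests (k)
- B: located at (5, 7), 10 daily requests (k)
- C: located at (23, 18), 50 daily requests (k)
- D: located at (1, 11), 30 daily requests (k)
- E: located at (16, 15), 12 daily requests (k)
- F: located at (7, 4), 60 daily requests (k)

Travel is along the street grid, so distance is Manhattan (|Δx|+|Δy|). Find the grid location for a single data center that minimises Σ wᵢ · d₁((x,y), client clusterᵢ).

(7, 11)

Manhattan distance separates: Σwᵢ(|x−xᵢ|+|y−yᵢ|) = Σwᵢ|x−xᵢ| + Σwᵢ|y−yᵢ|, so x and y are optimised independently as 1-D weighted medians.
Total weight W = 182; half = 91.
x-coordinate, sorted with cumulative weight:
  x=1 (D, w=30) cum 30
  x=5 (B, w=10) cum 40
  x=7 (F, w=60) cum 100  ← median
  x=15 (A, w=20) cum 120
  x=16 (E, w=12) cum 132
  x=23 (C, w=50) cum 182
⇒ x* = 7
y-coordinate, sorted with cumulative weight:
  y=4 (F, w=60) cum 60
  y=5 (A, w=20) cum 80
  y=7 (B, w=10) cum 90
  y=11 (D, w=30) cum 120  ← median
  y=15 (E, w=12) cum 132
  y=18 (C, w=50) cum 182
⇒ y* = 11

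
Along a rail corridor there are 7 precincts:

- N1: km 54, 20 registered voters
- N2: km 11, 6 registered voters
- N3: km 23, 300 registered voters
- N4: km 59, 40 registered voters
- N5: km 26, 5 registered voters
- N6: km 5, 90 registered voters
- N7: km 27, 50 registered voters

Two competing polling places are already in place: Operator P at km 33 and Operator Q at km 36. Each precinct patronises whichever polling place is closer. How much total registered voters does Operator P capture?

451

The indifferent point is the midpoint (33+36)/2 = 34.5; precincts left of it (closer to Operator P at 33) go to Operator P, those right go to Operator Q.
  N6 at 5 (w=90) → Operator P
  N2 at 11 (w=6) → Operator P
  N3 at 23 (w=300) → Operator P
  N5 at 26 (w=5) → Operator P
  N7 at 27 (w=50) → Operator P
  N1 at 54 (w=20) → Operator Q
  N4 at 59 (w=40) → Operator Q
Operator P captures 451; Operator Q captures 60.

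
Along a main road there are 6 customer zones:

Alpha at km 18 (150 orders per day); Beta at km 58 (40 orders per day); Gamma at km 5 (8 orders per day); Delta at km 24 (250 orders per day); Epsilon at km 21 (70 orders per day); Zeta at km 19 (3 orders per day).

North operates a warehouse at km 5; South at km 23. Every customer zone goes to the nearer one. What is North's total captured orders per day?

The indifferent point is the midpoint (5+23)/2 = 14; customer zones left of it (closer to North at 5) go to North, those right go to South.
  Gamma at 5 (w=8) → North
  Alpha at 18 (w=150) → South
  Zeta at 19 (w=3) → South
  Epsilon at 21 (w=70) → South
  Delta at 24 (w=250) → South
  Beta at 58 (w=40) → South
North captures 8; South captures 513.

8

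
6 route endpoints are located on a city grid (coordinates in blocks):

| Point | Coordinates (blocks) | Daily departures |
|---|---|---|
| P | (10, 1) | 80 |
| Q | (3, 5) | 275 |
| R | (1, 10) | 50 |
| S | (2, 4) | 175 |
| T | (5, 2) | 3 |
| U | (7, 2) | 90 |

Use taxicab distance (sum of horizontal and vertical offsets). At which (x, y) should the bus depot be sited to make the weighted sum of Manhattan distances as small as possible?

Manhattan distance separates: Σwᵢ(|x−xᵢ|+|y−yᵢ|) = Σwᵢ|x−xᵢ| + Σwᵢ|y−yᵢ|, so x and y are optimised independently as 1-D weighted medians.
Total weight W = 673; half = 336.5.
x-coordinate, sorted with cumulative weight:
  x=1 (R, w=50) cum 50
  x=2 (S, w=175) cum 225
  x=3 (Q, w=275) cum 500  ← median
  x=5 (T, w=3) cum 503
  x=7 (U, w=90) cum 593
  x=10 (P, w=80) cum 673
⇒ x* = 3
y-coordinate, sorted with cumulative weight:
  y=1 (P, w=80) cum 80
  y=2 (T, w=3) cum 83
  y=2 (U, w=90) cum 173
  y=4 (S, w=175) cum 348  ← median
  y=5 (Q, w=275) cum 623
  y=10 (R, w=50) cum 673
⇒ y* = 4

(3, 4)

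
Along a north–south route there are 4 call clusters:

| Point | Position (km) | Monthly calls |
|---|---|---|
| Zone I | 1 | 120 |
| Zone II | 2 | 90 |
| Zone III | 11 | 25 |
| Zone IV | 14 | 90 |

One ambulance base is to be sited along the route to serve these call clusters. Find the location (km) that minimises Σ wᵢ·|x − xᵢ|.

For a sum of weighted absolute distances on a line, the optimum is the weighted median (not the mean). Total weight W = 325; half-weight = 162.5.
Sort by position and accumulate weight:
  km 1 (Zone I, w=120) → cum 120
  km 2 (Zone II, w=90) → cum 210  ≥ 162.5 → median here
  km 11 (Zone III, w=25) → cum 235
  km 14 (Zone IV, w=90) → cum 325
Optimal location: km 2.

x = 2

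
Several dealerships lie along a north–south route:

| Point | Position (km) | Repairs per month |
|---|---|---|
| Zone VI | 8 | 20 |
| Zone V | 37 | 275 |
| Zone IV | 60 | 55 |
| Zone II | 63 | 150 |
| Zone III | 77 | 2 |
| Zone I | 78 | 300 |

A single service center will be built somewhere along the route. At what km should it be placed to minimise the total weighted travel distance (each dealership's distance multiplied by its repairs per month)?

x = 63

For a sum of weighted absolute distances on a line, the optimum is the weighted median (not the mean). Total weight W = 802; half-weight = 401.
Sort by position and accumulate weight:
  km 8 (Zone VI, w=20) → cum 20
  km 37 (Zone V, w=275) → cum 295
  km 60 (Zone IV, w=55) → cum 350
  km 63 (Zone II, w=150) → cum 500  ≥ 401 → median here
  km 77 (Zone III, w=2) → cum 502
  km 78 (Zone I, w=300) → cum 802
Optimal location: km 63.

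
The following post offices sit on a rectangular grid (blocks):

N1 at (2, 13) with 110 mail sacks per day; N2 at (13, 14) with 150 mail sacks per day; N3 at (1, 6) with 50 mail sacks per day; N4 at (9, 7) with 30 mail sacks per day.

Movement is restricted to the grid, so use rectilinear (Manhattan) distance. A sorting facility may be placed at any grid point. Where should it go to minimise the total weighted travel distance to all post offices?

Manhattan distance separates: Σwᵢ(|x−xᵢ|+|y−yᵢ|) = Σwᵢ|x−xᵢ| + Σwᵢ|y−yᵢ|, so x and y are optimised independently as 1-D weighted medians.
Total weight W = 340; half = 170.
x-coordinate, sorted with cumulative weight:
  x=1 (N3, w=50) cum 50
  x=2 (N1, w=110) cum 160
  x=9 (N4, w=30) cum 190  ← median
  x=13 (N2, w=150) cum 340
⇒ x* = 9
y-coordinate, sorted with cumulative weight:
  y=6 (N3, w=50) cum 50
  y=7 (N4, w=30) cum 80
  y=13 (N1, w=110) cum 190  ← median
  y=14 (N2, w=150) cum 340
⇒ y* = 13

(9, 13)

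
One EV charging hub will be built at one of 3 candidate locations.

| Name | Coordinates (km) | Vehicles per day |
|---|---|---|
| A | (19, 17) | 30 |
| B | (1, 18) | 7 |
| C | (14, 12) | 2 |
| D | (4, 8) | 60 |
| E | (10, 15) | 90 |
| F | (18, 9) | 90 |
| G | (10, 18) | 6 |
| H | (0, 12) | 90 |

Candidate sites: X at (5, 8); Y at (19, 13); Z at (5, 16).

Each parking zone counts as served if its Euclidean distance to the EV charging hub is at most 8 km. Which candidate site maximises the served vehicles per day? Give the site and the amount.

Z, covering 193

Coverage radius r = 8 km; a point is covered iff (Δx)²+(Δy)² ≤ 8² = 64.
  X (5, 8): covers {D, H} → 150
  Y (19, 13): covers {A, C, F} → 122
  Z (5, 16): covers {B, E, G, H} → 193
Maximum coverage at Z: 193 vehicles per day.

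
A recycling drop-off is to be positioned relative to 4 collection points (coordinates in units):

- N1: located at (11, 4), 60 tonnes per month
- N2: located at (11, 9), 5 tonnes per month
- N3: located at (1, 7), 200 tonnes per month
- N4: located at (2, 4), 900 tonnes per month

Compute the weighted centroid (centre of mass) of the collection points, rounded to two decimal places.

The minimiser of Σwᵢ‖p−pᵢ‖² is the weighted centroid p* = (Σwᵢpᵢ)/(Σwᵢ).
Σwᵢ = 1165.
Σwᵢxᵢ = 60·11 + 5·11 + 200·1 + 900·2 = 2715.
Σwᵢyᵢ = 60·4 + 5·9 + 200·7 + 900·4 = 5285.
x* = 2715/1165 = 2.33, y* = 5285/1165 = 4.54.

(2.33, 4.54)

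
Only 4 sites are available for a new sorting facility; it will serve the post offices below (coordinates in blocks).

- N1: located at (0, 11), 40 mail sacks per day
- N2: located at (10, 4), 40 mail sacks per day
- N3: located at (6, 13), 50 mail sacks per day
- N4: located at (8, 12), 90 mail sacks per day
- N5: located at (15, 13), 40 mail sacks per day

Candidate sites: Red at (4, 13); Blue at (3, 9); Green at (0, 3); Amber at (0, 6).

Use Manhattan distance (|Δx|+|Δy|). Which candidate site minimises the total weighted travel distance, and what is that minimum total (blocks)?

Red, total 1830 blocks

Total weighted distance at each candidate:
  Red (4, 13): total = 1830
  Blue (3, 9): total = 2390
  Green (0, 3): total = 4090
  Amber (0, 6): total = 3470
Minimum is at Red with total 1830 blocks.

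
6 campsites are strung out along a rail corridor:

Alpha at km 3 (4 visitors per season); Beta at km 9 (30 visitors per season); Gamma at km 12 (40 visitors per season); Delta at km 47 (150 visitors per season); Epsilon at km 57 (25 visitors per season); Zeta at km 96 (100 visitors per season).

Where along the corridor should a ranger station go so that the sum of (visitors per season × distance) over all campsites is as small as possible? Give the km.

For a sum of weighted absolute distances on a line, the optimum is the weighted median (not the mean). Total weight W = 349; half-weight = 174.5.
Sort by position and accumulate weight:
  km 3 (Alpha, w=4) → cum 4
  km 9 (Beta, w=30) → cum 34
  km 12 (Gamma, w=40) → cum 74
  km 47 (Delta, w=150) → cum 224  ≥ 174.5 → median here
  km 57 (Epsilon, w=25) → cum 249
  km 96 (Zeta, w=100) → cum 349
Optimal location: km 47.

x = 47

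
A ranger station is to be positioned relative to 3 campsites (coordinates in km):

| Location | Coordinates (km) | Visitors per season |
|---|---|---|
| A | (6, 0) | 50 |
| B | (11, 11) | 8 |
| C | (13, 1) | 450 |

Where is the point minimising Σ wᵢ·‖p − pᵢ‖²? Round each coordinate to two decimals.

The minimiser of Σwᵢ‖p−pᵢ‖² is the weighted centroid p* = (Σwᵢpᵢ)/(Σwᵢ).
Σwᵢ = 508.
Σwᵢxᵢ = 50·6 + 8·11 + 450·13 = 6238.
Σwᵢyᵢ = 50·0 + 8·11 + 450·1 = 538.
x* = 6238/508 = 12.28, y* = 538/508 = 1.06.

(12.28, 1.06)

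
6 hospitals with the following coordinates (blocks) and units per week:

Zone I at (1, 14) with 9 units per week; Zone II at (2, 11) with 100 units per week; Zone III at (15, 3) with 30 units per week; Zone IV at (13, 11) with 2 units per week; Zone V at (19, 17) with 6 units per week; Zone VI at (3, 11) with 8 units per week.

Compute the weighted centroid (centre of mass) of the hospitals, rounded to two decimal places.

(5.31, 9.86)

The minimiser of Σwᵢ‖p−pᵢ‖² is the weighted centroid p* = (Σwᵢpᵢ)/(Σwᵢ).
Σwᵢ = 155.
Σwᵢxᵢ = 9·1 + 100·2 + 30·15 + 2·13 + 6·19 + 8·3 = 823.
Σwᵢyᵢ = 9·14 + 100·11 + 30·3 + 2·11 + 6·17 + 8·11 = 1528.
x* = 823/155 = 5.31, y* = 1528/155 = 9.86.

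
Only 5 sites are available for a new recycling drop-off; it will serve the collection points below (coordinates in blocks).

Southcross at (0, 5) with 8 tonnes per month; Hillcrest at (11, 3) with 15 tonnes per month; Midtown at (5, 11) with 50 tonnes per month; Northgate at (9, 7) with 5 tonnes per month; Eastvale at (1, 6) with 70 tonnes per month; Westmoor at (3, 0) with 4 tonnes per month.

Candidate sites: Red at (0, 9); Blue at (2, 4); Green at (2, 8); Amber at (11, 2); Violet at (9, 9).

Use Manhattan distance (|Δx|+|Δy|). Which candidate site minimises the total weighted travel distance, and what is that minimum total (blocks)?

Total weighted distance at each candidate:
  Red (0, 9): total = 1020
  Blue (2, 4): total = 954
  Green (2, 8): total = 836
  Amber (11, 2): total = 1932
  Violet (9, 9): total = 1364
Minimum is at Green with total 836 blocks.

Green, total 836 blocks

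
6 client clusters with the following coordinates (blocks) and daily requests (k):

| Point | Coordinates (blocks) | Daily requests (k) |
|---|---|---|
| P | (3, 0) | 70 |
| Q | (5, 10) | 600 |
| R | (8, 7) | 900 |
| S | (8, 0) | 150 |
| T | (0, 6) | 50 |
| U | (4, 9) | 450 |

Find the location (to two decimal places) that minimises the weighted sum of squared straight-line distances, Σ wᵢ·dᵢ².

The minimiser of Σwᵢ‖p−pᵢ‖² is the weighted centroid p* = (Σwᵢpᵢ)/(Σwᵢ).
Σwᵢ = 2220.
Σwᵢxᵢ = 70·3 + 600·5 + 900·8 + 150·8 + 50·0 + 450·4 = 13410.
Σwᵢyᵢ = 70·0 + 600·10 + 900·7 + 150·0 + 50·6 + 450·9 = 16650.
x* = 13410/2220 = 6.04, y* = 16650/2220 = 7.50.

(6.04, 7.50)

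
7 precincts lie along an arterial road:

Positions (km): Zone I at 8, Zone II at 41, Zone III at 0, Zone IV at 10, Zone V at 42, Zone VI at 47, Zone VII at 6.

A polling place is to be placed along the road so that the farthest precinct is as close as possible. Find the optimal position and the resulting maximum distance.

The 1-center on a line is the midpoint of the two extreme points: leftmost at 0, rightmost at 47.
Optimal location = (0 + 47)/2 = 23.5; maximum distance = (47 − 0)/2 = 23.5.

location 23.5, max distance 23.5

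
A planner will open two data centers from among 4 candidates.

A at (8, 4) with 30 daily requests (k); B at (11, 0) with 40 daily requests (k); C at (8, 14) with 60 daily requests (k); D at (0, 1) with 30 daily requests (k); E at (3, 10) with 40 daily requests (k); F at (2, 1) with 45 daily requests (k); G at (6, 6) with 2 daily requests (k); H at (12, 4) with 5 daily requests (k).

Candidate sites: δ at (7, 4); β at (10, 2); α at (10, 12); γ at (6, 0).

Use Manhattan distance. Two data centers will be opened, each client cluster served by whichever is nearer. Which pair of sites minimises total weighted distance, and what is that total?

Evaluate every pair (each demand assigned to the nearer of the two):
  {α, γ}: total = 1477
  {β, α}: total = 1611
  {δ, α}: total = 1641
  {δ, γ}: total = 1756
  {δ, β}: total = 1896
  {β, γ}: total = 2067
Best pair: {α, γ} with total 1477.

{α, γ}, total 1477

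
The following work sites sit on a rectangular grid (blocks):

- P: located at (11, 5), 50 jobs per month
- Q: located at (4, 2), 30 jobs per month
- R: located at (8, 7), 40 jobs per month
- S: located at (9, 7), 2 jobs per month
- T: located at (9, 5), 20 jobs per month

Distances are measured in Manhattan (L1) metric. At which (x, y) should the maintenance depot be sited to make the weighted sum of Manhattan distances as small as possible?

Manhattan distance separates: Σwᵢ(|x−xᵢ|+|y−yᵢ|) = Σwᵢ|x−xᵢ| + Σwᵢ|y−yᵢ|, so x and y are optimised independently as 1-D weighted medians.
Total weight W = 142; half = 71.
x-coordinate, sorted with cumulative weight:
  x=4 (Q, w=30) cum 30
  x=8 (R, w=40) cum 70
  x=9 (S, w=2) cum 72  ← median
  x=9 (T, w=20) cum 92
  x=11 (P, w=50) cum 142
⇒ x* = 9
y-coordinate, sorted with cumulative weight:
  y=2 (Q, w=30) cum 30
  y=5 (P, w=50) cum 80  ← median
  y=5 (T, w=20) cum 100
  y=7 (R, w=40) cum 140
  y=7 (S, w=2) cum 142
⇒ y* = 5

(9, 5)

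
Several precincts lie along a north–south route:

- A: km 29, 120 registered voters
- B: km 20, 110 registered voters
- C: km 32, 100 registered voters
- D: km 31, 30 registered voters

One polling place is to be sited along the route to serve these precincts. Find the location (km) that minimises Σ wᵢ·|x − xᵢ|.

For a sum of weighted absolute distances on a line, the optimum is the weighted median (not the mean). Total weight W = 360; half-weight = 180.
Sort by position and accumulate weight:
  km 20 (B, w=110) → cum 110
  km 29 (A, w=120) → cum 230  ≥ 180 → median here
  km 31 (D, w=30) → cum 260
  km 32 (C, w=100) → cum 360
Optimal location: km 29.

x = 29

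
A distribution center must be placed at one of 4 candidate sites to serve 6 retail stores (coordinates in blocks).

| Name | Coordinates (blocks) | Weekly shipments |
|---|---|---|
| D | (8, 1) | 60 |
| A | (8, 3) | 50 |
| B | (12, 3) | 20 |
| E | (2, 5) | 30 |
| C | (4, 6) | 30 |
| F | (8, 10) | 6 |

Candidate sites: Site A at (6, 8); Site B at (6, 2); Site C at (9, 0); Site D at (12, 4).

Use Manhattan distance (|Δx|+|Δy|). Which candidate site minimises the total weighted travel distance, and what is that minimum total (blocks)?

Total weighted distance at each candidate:
  Site A (6, 8): total = 1464
  Site B (6, 2): total = 920
  Site C (9, 0): total = 1196
  Site D (12, 4): total = 1380
Minimum is at Site B with total 920 blocks.

Site B, total 920 blocks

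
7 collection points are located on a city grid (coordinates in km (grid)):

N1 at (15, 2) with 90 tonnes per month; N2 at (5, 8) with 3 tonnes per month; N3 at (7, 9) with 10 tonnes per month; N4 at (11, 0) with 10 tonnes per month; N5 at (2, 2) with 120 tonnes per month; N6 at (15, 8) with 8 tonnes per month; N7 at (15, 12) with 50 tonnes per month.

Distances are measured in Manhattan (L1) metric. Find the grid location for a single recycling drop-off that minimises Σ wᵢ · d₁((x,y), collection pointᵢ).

(15, 2)

Manhattan distance separates: Σwᵢ(|x−xᵢ|+|y−yᵢ|) = Σwᵢ|x−xᵢ| + Σwᵢ|y−yᵢ|, so x and y are optimised independently as 1-D weighted medians.
Total weight W = 291; half = 145.5.
x-coordinate, sorted with cumulative weight:
  x=2 (N5, w=120) cum 120
  x=5 (N2, w=3) cum 123
  x=7 (N3, w=10) cum 133
  x=11 (N4, w=10) cum 143
  x=15 (N1, w=90) cum 233  ← median
  x=15 (N6, w=8) cum 241
  x=15 (N7, w=50) cum 291
⇒ x* = 15
y-coordinate, sorted with cumulative weight:
  y=0 (N4, w=10) cum 10
  y=2 (N1, w=90) cum 100
  y=2 (N5, w=120) cum 220  ← median
  y=8 (N2, w=3) cum 223
  y=8 (N6, w=8) cum 231
  y=9 (N3, w=10) cum 241
  y=12 (N7, w=50) cum 291
⇒ y* = 2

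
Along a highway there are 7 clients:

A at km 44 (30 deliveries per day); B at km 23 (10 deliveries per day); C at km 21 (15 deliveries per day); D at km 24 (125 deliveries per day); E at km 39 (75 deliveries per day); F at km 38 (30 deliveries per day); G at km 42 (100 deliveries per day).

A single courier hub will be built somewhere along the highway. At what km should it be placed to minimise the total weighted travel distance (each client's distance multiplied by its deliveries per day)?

x = 39

For a sum of weighted absolute distances on a line, the optimum is the weighted median (not the mean). Total weight W = 385; half-weight = 192.5.
Sort by position and accumulate weight:
  km 21 (C, w=15) → cum 15
  km 23 (B, w=10) → cum 25
  km 24 (D, w=125) → cum 150
  km 38 (F, w=30) → cum 180
  km 39 (E, w=75) → cum 255  ≥ 192.5 → median here
  km 42 (G, w=100) → cum 355
  km 44 (A, w=30) → cum 385
Optimal location: km 39.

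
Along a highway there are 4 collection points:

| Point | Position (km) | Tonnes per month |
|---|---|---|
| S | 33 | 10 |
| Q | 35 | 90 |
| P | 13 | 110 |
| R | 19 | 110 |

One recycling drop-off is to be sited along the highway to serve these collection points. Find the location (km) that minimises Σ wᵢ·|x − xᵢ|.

For a sum of weighted absolute distances on a line, the optimum is the weighted median (not the mean). Total weight W = 320; half-weight = 160.
Sort by position and accumulate weight:
  km 13 (P, w=110) → cum 110
  km 19 (R, w=110) → cum 220  ≥ 160 → median here
  km 33 (S, w=10) → cum 230
  km 35 (Q, w=90) → cum 320
Optimal location: km 19.

x = 19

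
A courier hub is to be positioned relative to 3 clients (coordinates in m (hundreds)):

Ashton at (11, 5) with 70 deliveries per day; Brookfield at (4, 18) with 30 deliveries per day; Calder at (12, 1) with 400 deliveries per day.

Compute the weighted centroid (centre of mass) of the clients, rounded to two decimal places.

(11.38, 2.58)

The minimiser of Σwᵢ‖p−pᵢ‖² is the weighted centroid p* = (Σwᵢpᵢ)/(Σwᵢ).
Σwᵢ = 500.
Σwᵢxᵢ = 70·11 + 30·4 + 400·12 = 5690.
Σwᵢyᵢ = 70·5 + 30·18 + 400·1 = 1290.
x* = 5690/500 = 11.38, y* = 1290/500 = 2.58.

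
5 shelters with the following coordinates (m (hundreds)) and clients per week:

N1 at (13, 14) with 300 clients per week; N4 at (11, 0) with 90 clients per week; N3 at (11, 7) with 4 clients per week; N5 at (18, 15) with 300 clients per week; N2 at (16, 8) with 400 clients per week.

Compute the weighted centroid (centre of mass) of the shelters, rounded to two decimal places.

(15.30, 10.90)

The minimiser of Σwᵢ‖p−pᵢ‖² is the weighted centroid p* = (Σwᵢpᵢ)/(Σwᵢ).
Σwᵢ = 1094.
Σwᵢxᵢ = 300·13 + 90·11 + 4·11 + 300·18 + 400·16 = 16734.
Σwᵢyᵢ = 300·14 + 90·0 + 4·7 + 300·15 + 400·8 = 11928.
x* = 16734/1094 = 15.30, y* = 11928/1094 = 10.90.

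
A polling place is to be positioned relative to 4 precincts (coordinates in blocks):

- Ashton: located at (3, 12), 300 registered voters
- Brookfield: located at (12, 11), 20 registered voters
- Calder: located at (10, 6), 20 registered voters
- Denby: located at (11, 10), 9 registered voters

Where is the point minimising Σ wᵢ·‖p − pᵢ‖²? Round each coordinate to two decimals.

(4.12, 11.55)

The minimiser of Σwᵢ‖p−pᵢ‖² is the weighted centroid p* = (Σwᵢpᵢ)/(Σwᵢ).
Σwᵢ = 349.
Σwᵢxᵢ = 300·3 + 20·12 + 20·10 + 9·11 = 1439.
Σwᵢyᵢ = 300·12 + 20·11 + 20·6 + 9·10 = 4030.
x* = 1439/349 = 4.12, y* = 4030/349 = 11.55.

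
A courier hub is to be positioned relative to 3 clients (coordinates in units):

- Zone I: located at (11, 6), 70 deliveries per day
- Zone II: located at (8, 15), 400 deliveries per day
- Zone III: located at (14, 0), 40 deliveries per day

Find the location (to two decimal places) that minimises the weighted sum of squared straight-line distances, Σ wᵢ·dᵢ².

(8.88, 12.59)

The minimiser of Σwᵢ‖p−pᵢ‖² is the weighted centroid p* = (Σwᵢpᵢ)/(Σwᵢ).
Σwᵢ = 510.
Σwᵢxᵢ = 70·11 + 400·8 + 40·14 = 4530.
Σwᵢyᵢ = 70·6 + 400·15 + 40·0 = 6420.
x* = 4530/510 = 8.88, y* = 6420/510 = 12.59.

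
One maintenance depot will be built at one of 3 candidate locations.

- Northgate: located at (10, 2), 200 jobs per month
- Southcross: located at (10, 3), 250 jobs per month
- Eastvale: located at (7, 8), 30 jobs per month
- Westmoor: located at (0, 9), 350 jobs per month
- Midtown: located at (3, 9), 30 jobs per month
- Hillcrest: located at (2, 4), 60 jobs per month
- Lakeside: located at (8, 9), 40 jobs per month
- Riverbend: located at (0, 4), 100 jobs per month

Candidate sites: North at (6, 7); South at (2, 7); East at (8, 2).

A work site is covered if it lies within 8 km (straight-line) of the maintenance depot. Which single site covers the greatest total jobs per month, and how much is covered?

Coverage radius r = 8 km; a point is covered iff (Δx)²+(Δy)² ≤ 8² = 64.
  North (6, 7): covers {Northgate, Southcross, Eastvale, Westmoor, Midtown, Hillcrest, Lakeside, Riverbend} → 1060
  South (2, 7): covers {Eastvale, Westmoor, Midtown, Hillcrest, Lakeside, Riverbend} → 610
  East (8, 2): covers {Northgate, Southcross, Eastvale, Hillcrest, Lakeside} → 580
Maximum coverage at North: 1060 jobs per month.

North, covering 1060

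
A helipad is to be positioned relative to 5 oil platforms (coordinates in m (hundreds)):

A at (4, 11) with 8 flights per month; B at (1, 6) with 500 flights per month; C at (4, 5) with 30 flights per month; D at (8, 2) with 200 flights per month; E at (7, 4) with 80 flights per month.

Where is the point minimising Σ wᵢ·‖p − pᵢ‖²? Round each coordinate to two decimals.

The minimiser of Σwᵢ‖p−pᵢ‖² is the weighted centroid p* = (Σwᵢpᵢ)/(Σwᵢ).
Σwᵢ = 818.
Σwᵢxᵢ = 8·4 + 500·1 + 30·4 + 200·8 + 80·7 = 2812.
Σwᵢyᵢ = 8·11 + 500·6 + 30·5 + 200·2 + 80·4 = 3958.
x* = 2812/818 = 3.44, y* = 3958/818 = 4.84.

(3.44, 4.84)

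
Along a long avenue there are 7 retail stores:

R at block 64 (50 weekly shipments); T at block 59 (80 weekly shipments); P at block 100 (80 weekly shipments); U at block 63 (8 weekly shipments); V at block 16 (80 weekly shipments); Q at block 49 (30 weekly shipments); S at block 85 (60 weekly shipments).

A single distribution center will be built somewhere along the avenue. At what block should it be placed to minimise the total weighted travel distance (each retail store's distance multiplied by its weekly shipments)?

For a sum of weighted absolute distances on a line, the optimum is the weighted median (not the mean). Total weight W = 388; half-weight = 194.
Sort by position and accumulate weight:
  block 16 (V, w=80) → cum 80
  block 49 (Q, w=30) → cum 110
  block 59 (T, w=80) → cum 190
  block 63 (U, w=8) → cum 198  ≥ 194 → median here
  block 64 (R, w=50) → cum 248
  block 85 (S, w=60) → cum 308
  block 100 (P, w=80) → cum 388
Optimal location: block 63.

x = 63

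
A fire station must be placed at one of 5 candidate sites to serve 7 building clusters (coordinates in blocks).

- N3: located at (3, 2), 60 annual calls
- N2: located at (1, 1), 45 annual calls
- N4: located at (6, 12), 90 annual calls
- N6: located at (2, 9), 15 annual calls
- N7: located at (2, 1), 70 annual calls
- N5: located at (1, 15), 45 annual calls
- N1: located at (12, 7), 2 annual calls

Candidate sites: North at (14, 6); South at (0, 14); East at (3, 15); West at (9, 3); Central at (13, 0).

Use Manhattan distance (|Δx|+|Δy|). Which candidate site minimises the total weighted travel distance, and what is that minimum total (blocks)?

Total weighted distance at each candidate:
  North (14, 6): total = 5381
  South (0, 14): total = 3533
  East (3, 15): total = 3319
  West (9, 3): total = 3689
  Central (13, 0): total = 5386
Minimum is at East with total 3319 blocks.

East, total 3319 blocks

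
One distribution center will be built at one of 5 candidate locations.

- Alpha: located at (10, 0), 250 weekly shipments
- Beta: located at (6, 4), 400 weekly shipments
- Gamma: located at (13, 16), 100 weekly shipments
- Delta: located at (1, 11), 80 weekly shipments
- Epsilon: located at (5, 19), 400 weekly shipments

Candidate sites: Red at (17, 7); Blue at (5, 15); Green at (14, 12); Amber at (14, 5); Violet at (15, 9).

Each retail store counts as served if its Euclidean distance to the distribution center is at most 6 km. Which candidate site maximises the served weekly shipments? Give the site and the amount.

Blue, covering 480

Coverage radius r = 6 km; a point is covered iff (Δx)²+(Δy)² ≤ 6² = 36.
  Red (17, 7): covers {none} → 0
  Blue (5, 15): covers {Delta, Epsilon} → 480
  Green (14, 12): covers {Gamma} → 100
  Amber (14, 5): covers {none} → 0
  Violet (15, 9): covers {none} → 0
Maximum coverage at Blue: 480 weekly shipments.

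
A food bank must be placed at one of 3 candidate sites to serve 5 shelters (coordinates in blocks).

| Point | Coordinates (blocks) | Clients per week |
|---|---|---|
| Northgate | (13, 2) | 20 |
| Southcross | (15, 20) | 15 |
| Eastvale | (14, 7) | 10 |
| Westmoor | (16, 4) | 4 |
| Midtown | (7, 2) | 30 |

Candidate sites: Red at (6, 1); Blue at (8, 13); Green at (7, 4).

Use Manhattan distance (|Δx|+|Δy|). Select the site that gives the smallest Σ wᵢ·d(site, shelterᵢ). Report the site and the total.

Total weighted distance at each candidate:
  Red (6, 1): total = 832
  Blue (8, 13): total = 1078
  Green (7, 4): total = 716
Minimum is at Green with total 716 blocks.

Green, total 716 blocks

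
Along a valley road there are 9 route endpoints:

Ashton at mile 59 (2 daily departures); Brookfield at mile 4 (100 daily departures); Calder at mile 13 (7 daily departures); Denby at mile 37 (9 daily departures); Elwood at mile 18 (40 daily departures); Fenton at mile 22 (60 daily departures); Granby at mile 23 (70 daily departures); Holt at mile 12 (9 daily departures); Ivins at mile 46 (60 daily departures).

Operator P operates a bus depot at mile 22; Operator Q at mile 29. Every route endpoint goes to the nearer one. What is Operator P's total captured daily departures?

The indifferent point is the midpoint (22+29)/2 = 25.5; route endpoints left of it (closer to Operator P at 22) go to Operator P, those right go to Operator Q.
  Brookfield at 4 (w=100) → Operator P
  Holt at 12 (w=9) → Operator P
  Calder at 13 (w=7) → Operator P
  Elwood at 18 (w=40) → Operator P
  Fenton at 22 (w=60) → Operator P
  Granby at 23 (w=70) → Operator P
  Denby at 37 (w=9) → Operator Q
  Ivins at 46 (w=60) → Operator Q
  Ashton at 59 (w=2) → Operator Q
Operator P captures 286; Operator Q captures 71.

286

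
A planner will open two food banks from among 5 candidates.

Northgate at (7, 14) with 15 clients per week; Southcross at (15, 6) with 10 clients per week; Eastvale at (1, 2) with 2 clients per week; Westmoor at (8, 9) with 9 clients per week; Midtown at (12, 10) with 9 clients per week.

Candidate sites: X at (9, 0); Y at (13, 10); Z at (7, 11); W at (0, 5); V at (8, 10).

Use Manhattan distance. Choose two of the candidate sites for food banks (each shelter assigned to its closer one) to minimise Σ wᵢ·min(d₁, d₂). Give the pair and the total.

{Y, Z}, total 171

Evaluate every pair (each demand assigned to the nearer of the two):
  {Y, Z}: total = 171
  {Y, V}: total = 183
  {Z, V}: total = 230
  {W, V}: total = 238
  {X, V}: total = 250
  {Z, W}: total = 264
  {X, Z}: total = 266
  {Y, W}: total = 281
  {X, Y}: total = 293
  {X, W}: total = 575
Best pair: {Y, Z} with total 171.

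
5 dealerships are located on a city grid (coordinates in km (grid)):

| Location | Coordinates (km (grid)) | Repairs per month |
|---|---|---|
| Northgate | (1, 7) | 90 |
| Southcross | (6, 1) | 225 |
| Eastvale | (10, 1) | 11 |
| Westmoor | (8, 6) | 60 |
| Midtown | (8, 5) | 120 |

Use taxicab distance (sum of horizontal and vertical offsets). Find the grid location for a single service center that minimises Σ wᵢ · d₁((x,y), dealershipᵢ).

Manhattan distance separates: Σwᵢ(|x−xᵢ|+|y−yᵢ|) = Σwᵢ|x−xᵢ| + Σwᵢ|y−yᵢ|, so x and y are optimised independently as 1-D weighted medians.
Total weight W = 506; half = 253.
x-coordinate, sorted with cumulative weight:
  x=1 (Northgate, w=90) cum 90
  x=6 (Southcross, w=225) cum 315  ← median
  x=8 (Westmoor, w=60) cum 375
  x=8 (Midtown, w=120) cum 495
  x=10 (Eastvale, w=11) cum 506
⇒ x* = 6
y-coordinate, sorted with cumulative weight:
  y=1 (Southcross, w=225) cum 225
  y=1 (Eastvale, w=11) cum 236
  y=5 (Midtown, w=120) cum 356  ← median
  y=6 (Westmoor, w=60) cum 416
  y=7 (Northgate, w=90) cum 506
⇒ y* = 5

(6, 5)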